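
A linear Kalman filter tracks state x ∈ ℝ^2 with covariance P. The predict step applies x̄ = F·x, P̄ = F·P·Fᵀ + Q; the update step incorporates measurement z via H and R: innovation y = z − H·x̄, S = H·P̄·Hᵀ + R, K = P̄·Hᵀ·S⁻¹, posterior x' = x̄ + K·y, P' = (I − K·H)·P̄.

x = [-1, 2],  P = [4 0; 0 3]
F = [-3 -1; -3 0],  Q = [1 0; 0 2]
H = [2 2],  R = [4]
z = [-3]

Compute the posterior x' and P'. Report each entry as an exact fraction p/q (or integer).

x̄ = F·x = [1, 3]
P̄ = F·P·Fᵀ + Q = [40 36; 36 38]
y = z − H·x̄ = [-11]
S = H·P̄·Hᵀ + R = [604]
K = P̄·Hᵀ·S⁻¹ = [38/151; 37/151]
x' = x̄ + K·y = [-267/151, 46/151]
P' = (I − K·H)·P̄ = [264/151 -188/151; -188/151 262/151]

x' = [-267/151, 46/151]
P' = [264/151 -188/151; -188/151 262/151]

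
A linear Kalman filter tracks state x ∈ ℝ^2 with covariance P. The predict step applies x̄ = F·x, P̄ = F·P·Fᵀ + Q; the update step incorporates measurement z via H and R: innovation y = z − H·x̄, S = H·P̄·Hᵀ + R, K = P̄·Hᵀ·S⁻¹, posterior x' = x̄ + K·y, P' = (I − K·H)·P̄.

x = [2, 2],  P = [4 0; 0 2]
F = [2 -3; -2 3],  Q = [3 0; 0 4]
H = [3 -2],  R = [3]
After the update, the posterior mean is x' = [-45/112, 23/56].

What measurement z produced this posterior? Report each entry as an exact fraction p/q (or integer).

x̄ = F·x = [-2, 2]
P̄ = F·P·Fᵀ + Q = [37 -34; -34 38]
S = H·P̄·Hᵀ + R = [896]
K = P̄·Hᵀ·S⁻¹ = [179/896; -89/448]
x' − x̄ = [179/112, -89/56] = K·y
y = (KᵀK)⁻¹·Kᵀ·(x' − x̄) = [8]
z = y + H·x̄ = [8] + [-10] = [-2]

z = [-2]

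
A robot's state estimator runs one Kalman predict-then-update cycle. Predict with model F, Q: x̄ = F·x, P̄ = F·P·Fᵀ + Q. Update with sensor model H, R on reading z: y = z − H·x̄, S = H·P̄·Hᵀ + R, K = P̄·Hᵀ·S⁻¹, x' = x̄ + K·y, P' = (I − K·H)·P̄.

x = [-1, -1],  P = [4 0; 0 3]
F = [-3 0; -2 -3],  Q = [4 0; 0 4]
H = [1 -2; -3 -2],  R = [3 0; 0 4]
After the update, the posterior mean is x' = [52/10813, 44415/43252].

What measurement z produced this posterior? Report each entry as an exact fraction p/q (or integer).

x̄ = F·x = [3, 5]
P̄ = F·P·Fᵀ + Q = [40 24; 24 47]
S = H·P̄·Hᵀ + R = [135 164; 164 840]
K = P̄·Hᵀ·S⁻¹ = [2604/10813 -2671/10813; -3947/10813 -5465/43252]
x' − x̄ = [-32387/10813, -171845/43252] = K·y
y = (KᵀK)⁻¹·Kᵀ·(x' − x̄) = [5, 17]
z = y + H·x̄ = [5, 17] + [-7, -19] = [-2, -2]

z = [-2, -2]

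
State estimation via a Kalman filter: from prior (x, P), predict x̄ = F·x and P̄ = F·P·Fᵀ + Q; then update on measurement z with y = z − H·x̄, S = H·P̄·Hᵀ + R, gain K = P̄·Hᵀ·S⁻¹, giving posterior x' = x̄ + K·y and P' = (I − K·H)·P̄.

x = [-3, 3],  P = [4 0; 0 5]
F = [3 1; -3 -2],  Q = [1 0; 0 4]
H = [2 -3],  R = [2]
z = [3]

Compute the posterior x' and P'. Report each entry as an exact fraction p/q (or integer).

x' = [-1122/631, -1371/631]
P' = [1860/631 1166/631; 1166/631 868/631]

x̄ = F·x = [-6, 3]
P̄ = F·P·Fᵀ + Q = [42 -46; -46 60]
y = z − H·x̄ = [24]
S = H·P̄·Hᵀ + R = [1262]
K = P̄·Hᵀ·S⁻¹ = [111/631; -136/631]
x' = x̄ + K·y = [-1122/631, -1371/631]
P' = (I − K·H)·P̄ = [1860/631 1166/631; 1166/631 868/631]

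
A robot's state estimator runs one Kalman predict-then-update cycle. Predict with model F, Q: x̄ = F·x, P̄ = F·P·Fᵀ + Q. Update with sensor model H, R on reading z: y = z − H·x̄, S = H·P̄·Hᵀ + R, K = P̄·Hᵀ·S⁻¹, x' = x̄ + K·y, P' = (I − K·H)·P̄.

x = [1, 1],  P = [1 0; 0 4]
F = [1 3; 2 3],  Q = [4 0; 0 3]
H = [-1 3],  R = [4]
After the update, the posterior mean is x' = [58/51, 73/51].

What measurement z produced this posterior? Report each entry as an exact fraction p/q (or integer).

x̄ = F·x = [4, 5]
P̄ = F·P·Fᵀ + Q = [41 38; 38 43]
S = H·P̄·Hᵀ + R = [204]
K = P̄·Hᵀ·S⁻¹ = [73/204; 91/204]
x' − x̄ = [-146/51, -182/51] = K·y
y = (KᵀK)⁻¹·Kᵀ·(x' − x̄) = [-8]
z = y + H·x̄ = [-8] + [11] = [3]

z = [3]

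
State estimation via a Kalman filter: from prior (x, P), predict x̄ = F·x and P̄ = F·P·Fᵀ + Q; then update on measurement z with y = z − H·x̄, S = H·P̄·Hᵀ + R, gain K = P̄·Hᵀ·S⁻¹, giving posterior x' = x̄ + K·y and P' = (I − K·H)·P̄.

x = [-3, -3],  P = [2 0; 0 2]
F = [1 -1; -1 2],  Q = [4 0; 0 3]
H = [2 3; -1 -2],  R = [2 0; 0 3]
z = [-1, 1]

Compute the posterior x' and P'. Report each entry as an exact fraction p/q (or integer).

x̄ = F·x = [0, -3]
P̄ = F·P·Fᵀ + Q = [8 -6; -6 13]
y = z − H·x̄ = [8, -5]
S = H·P̄·Hᵀ + R = [79 -52; -52 39]
K = P̄·Hᵀ·S⁻¹ = [10/29 212/377; 1/29 -176/377]
x' = x̄ + K·y = [-20/377, -147/377]
P' = (I − K·H)·P̄ = [2428/377 -1532/377; -1532/377 1030/377]

x' = [-20/377, -147/377]
P' = [2428/377 -1532/377; -1532/377 1030/377]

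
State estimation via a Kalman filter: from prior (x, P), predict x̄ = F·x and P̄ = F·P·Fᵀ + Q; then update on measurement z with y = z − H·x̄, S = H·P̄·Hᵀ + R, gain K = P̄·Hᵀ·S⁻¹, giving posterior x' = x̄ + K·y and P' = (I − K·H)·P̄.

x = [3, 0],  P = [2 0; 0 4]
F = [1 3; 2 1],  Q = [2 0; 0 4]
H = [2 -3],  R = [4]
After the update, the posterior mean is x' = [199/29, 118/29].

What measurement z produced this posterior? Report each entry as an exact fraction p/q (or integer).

z = [2]

x̄ = F·x = [3, 6]
P̄ = F·P·Fᵀ + Q = [40 16; 16 16]
S = H·P̄·Hᵀ + R = [116]
K = P̄·Hᵀ·S⁻¹ = [8/29; -4/29]
x' − x̄ = [112/29, -56/29] = K·y
y = (KᵀK)⁻¹·Kᵀ·(x' − x̄) = [14]
z = y + H·x̄ = [14] + [-12] = [2]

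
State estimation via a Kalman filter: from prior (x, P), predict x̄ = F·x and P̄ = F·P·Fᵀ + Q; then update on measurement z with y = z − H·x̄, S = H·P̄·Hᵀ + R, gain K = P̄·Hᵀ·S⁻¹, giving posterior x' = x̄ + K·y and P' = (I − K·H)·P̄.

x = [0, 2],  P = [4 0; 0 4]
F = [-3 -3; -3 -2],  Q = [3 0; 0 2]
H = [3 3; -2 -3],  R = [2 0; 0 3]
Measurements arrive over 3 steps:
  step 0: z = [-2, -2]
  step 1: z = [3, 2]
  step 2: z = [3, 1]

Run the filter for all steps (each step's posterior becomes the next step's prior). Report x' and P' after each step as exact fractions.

step 0: x' = [-7822/4597, 5976/4597], P' = [6900/4597 -5730/4597; -5730/4597 5358/4597]
step 1: x' = [61537/58537, -545846/1112203], P' = [76704/58537 -63690/58537; -63690/58537 1148822/1112203]
step 2: x' = [328003790/254071069, -168934067/254071069], P' = [329376732/254071069 -273059790/254071069; -273059790/254071069 259217446/254071069]

step 0: x̄ = F·x = [-6, -4]
step 0: P̄ = F·P·Fᵀ + Q = [75 60; 60 54]
step 0: y = z − H·x̄ = [28, -26]
step 0: S = H·P̄·Hᵀ + R = [2243 -1836; -1836 1509]
step 0: K = P̄·Hᵀ·S⁻¹ = [1755/4597 1130/4597; -558/4597 -1538/4597]
step 0: x' = x̄ + K·y = [-7822/4597, 5976/4597]
step 0: P' = (I − K·H)·P̄ = [6900/4597 -5730/4597; -5730/4597 5358/4597]
step 1: x̄ = F·x = [5538/4597, 11514/4597]
step 1: P̄ = F·P·Fᵀ + Q = [20973/4597 8298/4597; 8298/4597 23966/4597]
step 1: y = z − H·x̄ = [-37365/4597, 54812/4597]
step 1: S = H·P̄·Hᵀ + R = [563009/4597 -466002/4597; -466002/4597 412953/4597]
step 1: K = P̄·Hᵀ·S⁻¹ = [19521/58537 12554/58537; -91932/1112203 -342082/1112203]
step 1: x' = x̄ + K·y = [61537/58537, -545846/1112203]
step 1: P' = (I − K·H)·P̄ = [76704/58537 -63690/58537; -63690/58537 1148822/1112203]
step 2: x̄ = F·x = [-1870071/1112203, -2415917/1112203]
step 2: P̄ = F·P·Fᵀ + Q = [5010411/1112203 1857666/1112203; 1857666/1112203 5414758/1112203]
step 2: y = z − H·x̄ = [16194573/1112203, -9875690/1112203]
step 2: S = H·P̄·Hᵀ + R = [129488915/1112203 -106660278/1112203; -106660278/1112203 94403067/1112203]
step 2: K = P̄·Hᵀ·S⁻¹ = [84475413/254071069 3145606/14945357; -20763516/254071069 -4539858/14945357]
step 2: x' = x̄ + K·y = [328003790/254071069, -168934067/254071069]
step 2: P' = (I − K·H)·P̄ = [329376732/254071069 -273059790/254071069; -273059790/254071069 259217446/254071069]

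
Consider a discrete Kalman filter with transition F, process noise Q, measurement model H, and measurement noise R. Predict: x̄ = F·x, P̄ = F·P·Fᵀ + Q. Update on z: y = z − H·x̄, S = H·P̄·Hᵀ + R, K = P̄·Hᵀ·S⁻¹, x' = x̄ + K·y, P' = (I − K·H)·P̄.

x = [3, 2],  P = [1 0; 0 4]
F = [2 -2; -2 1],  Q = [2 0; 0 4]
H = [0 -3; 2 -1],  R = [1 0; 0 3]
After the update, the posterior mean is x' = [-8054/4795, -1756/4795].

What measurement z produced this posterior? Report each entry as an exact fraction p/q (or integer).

x̄ = F·x = [2, -4]
P̄ = F·P·Fᵀ + Q = [22 -12; -12 12]
S = H·P̄·Hᵀ + R = [109 108; 108 151]
K = P̄·Hᵀ·S⁻¹ = [-612/4795 2216/4795; -1548/4795 -36/4795]
x' − x̄ = [-17644/4795, 17424/4795] = K·y
y = (KᵀK)⁻¹·Kᵀ·(x' − x̄) = [-11, -11]
z = y + H·x̄ = [-11, -11] + [12, 8] = [1, -3]

z = [1, -3]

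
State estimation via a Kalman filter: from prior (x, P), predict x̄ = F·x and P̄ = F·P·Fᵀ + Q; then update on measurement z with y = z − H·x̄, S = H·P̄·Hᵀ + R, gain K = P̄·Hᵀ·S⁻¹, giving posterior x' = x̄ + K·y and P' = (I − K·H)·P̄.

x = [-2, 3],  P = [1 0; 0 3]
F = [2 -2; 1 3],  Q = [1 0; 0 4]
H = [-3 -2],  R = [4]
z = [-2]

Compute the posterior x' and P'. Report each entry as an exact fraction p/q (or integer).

x' = [-196/31, 313/31]
P' = [1220/93 -1792/93; -1792/93 2720/93]

x̄ = F·x = [-10, 7]
P̄ = F·P·Fᵀ + Q = [17 -16; -16 32]
y = z − H·x̄ = [-18]
S = H·P̄·Hᵀ + R = [93]
K = P̄·Hᵀ·S⁻¹ = [-19/93; -16/93]
x' = x̄ + K·y = [-196/31, 313/31]
P' = (I − K·H)·P̄ = [1220/93 -1792/93; -1792/93 2720/93]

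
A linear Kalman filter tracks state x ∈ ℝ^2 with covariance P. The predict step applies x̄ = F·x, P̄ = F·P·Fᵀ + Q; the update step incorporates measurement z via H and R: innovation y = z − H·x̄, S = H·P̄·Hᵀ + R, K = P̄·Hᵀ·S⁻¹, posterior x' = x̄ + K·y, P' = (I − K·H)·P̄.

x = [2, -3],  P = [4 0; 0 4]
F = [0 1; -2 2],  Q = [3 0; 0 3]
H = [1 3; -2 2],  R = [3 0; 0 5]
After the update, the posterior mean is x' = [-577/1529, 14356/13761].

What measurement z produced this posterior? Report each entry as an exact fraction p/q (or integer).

x̄ = F·x = [-3, -10]
P̄ = F·P·Fᵀ + Q = [7 8; 8 35]
S = H·P̄·Hᵀ + R = [373 164; 164 109]
K = P̄·Hᵀ·S⁻¹ = [339/1529 -482/1529; 3461/13761 1610/13761]
x' − x̄ = [4010/1529, 151966/13761] = K·y
y = (KᵀK)⁻¹·Kᵀ·(x' − x̄) = [36, 17]
z = y + H·x̄ = [36, 17] + [-33, -14] = [3, 3]

z = [3, 3]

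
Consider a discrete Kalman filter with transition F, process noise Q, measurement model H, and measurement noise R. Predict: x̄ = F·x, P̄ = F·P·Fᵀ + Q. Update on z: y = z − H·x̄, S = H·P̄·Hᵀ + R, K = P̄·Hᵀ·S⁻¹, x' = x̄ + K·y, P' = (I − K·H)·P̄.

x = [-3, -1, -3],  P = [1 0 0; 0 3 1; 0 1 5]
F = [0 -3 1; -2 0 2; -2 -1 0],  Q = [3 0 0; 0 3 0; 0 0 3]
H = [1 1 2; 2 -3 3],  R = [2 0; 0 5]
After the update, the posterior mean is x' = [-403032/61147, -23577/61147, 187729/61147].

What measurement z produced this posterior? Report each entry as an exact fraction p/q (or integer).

z = [-1, -3]

x̄ = F·x = [0, 0, 7]
P̄ = F·P·Fᵀ + Q = [29 4 8; 4 27 2; 8 2 10]
S = H·P̄·Hᵀ + R = [146 83; 83 466]
K = P̄·Hᵀ·S⁻¹ = [17024/61147 6153/61147; 21871/61147 -12687/61147; 10660/61147 3350/61147]
x' − x̄ = [-403032/61147, -23577/61147, -240300/61147] = K·y
y = (KᵀK)⁻¹·Kᵀ·(x' − x̄) = [-15, -24]
z = y + H·x̄ = [-15, -24] + [14, 21] = [-1, -3]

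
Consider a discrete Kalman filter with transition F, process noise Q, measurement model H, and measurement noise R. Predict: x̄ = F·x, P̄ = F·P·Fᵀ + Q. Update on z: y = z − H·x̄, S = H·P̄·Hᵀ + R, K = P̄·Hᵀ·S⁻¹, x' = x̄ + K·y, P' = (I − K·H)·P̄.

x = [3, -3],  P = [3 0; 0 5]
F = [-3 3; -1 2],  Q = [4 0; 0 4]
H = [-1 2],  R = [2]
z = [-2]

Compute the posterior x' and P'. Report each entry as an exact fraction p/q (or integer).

x' = [-272/15, -10]
P' = [1138/15 38; 38 39/2]

x̄ = F·x = [-18, -9]
P̄ = F·P·Fᵀ + Q = [76 39; 39 27]
y = z − H·x̄ = [-2]
S = H·P̄·Hᵀ + R = [30]
K = P̄·Hᵀ·S⁻¹ = [1/15; 1/2]
x' = x̄ + K·y = [-272/15, -10]
P' = (I − K·H)·P̄ = [1138/15 38; 38 39/2]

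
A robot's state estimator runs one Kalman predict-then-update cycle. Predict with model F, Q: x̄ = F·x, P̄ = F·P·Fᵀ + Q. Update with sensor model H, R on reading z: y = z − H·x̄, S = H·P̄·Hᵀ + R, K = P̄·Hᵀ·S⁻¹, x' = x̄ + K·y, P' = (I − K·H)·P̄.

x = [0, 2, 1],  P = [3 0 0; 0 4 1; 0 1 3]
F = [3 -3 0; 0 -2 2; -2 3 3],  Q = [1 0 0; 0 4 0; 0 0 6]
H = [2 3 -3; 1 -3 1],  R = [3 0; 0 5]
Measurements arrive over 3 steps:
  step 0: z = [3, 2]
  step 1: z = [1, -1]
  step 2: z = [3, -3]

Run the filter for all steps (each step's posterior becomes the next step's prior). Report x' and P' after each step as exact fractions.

step 0: x' = [195537/127126, -10408/63563, -432/3739], P' = [354534/63563 266931/63563 57879/7478; 266931/63563 279318/63563 26949/3739; 57879/7478 26949/3739 94185/7478]
step 1: x' = [38332487069/11929499455, 31704253582/11929499455, 52815482277/11929499455], P' = [133933648836/11929499455 106458867318/11929499455 194853794913/11929499455; 106458867318/11929499455 98319257584/11929499455 170406121194/11929499455; 194853794913/11929499455 170406121194/11929499455 304785623079/11929499455]
step 2: x' = [93541345340238/57433287917365, 171118118857496/80406603084311, 127457505321662/57433287917365], P' = [1668694315600671/114866575834730 134938540265619/11486657583473 2457829756314999/114866575834730; 134938540265619/11486657583473 856799440641142/80406603084311 213818781425799/11486657583473; 2457829756314999/114866575834730 213818781425799/11486657583473 3826811619219771/114866575834730]

step 0: x̄ = F·x = [-6, -2, 9]
step 0: P̄ = F·P·Fᵀ + Q = [64 18 -63; 18 24 -6; -63 -6 99]
step 0: y = z − H·x̄ = [48, -7]
step 0: S = H·P̄·Hᵀ + R = [2446 -448; -448 186]
step 0: K = P̄·Hᵀ·S⁻¹ = [22631/127126 18285/127126; -861/63563 -22578/63563; -1701/7478 -963/3739]
step 0: x' = x̄ + K·y = [195537/127126, -10408/63563, -432/3739]
step 0: P' = (I − K·H)·P̄ = [354534/63563 266931/63563 57879/7478; 266931/63563 279318/63563 26949/3739; 57879/7478 26949/3739 94185/7478]
step 1: x̄ = F·x = [649059/127126, 6128/63563, -248793/63563]
step 1: P̄ = F·P·Fᵀ + Q = [963473/63563 277353/63563 -665109/127126; 277353/63563 908750/63563 2227365/63563; -665109/127126 2227365/63563 21316185/127126]
step 1: y = z − H·x̄ = [-79427/3739, -241831/127126]
step 1: S = H·P̄·Hᵀ + R = [8867351/7478 -705718/3739; -705718/3739 8849427/127126]
step 1: K = P̄·Hᵀ·S⁻¹ = [894171629/11929499455 1882168359/11929499455; -1114285398/11929499455 -3618556848/11929499455; -4476971943/11929499455 -2315789118/11929499455]
step 1: x' = x̄ + K·y = [38332487069/11929499455, 31704253582/11929499455, 52815482277/11929499455]
step 1: P' = (I − K·H)·P̄ = [133933648836/11929499455 106458867318/11929499455 194853794913/11929499455; 106458867318/11929499455 98319257584/11929499455 170406121194/11929499455; 194853794913/11929499455 170406121194/11929499455 304785623079/11929499455]
step 2: x̄ = F·x = [19884700461/11929499455, 8444491478/2385899891, 176894233439/11929499455]
step 2: P̄ = F·P·Fᵀ + Q = [185946045511/11929499455 19569676782/2385899891 128436861969/11929499455; 19569676782/2385899891 59377710184/2385899891 177043696518/2385899891; 128436861969/11929499455 177043696518/2385899891 3686813752761/11929499455]
step 2: y = z − H·x̄ = [80006885118/2385899891, -21180012019/2385899891]
step 2: S = H·P̄·Hᵀ + R = [4066379798042/2385899891 -631981269632/2385899891; -631981269632/2385899891 192575355753/2385899891]
step 2: K = P̄·Hᵀ·S⁻¹ = [803704681661/22973315166946 1567357278942/11486657583473; -10218841433229/80406603084311 -25819414016700/80406603084311; -10014126817023/22973315166946 -2598441344784/11486657583473]
step 2: x' = x̄ + K·y = [93541345340238/57433287917365, 171118118857496/80406603084311, 127457505321662/57433287917365]
step 2: P' = (I − K·H)·P̄ = [1668694315600671/114866575834730 134938540265619/11486657583473 2457829756314999/114866575834730; 134938540265619/11486657583473 856799440641142/80406603084311 213818781425799/11486657583473; 2457829756314999/114866575834730 213818781425799/11486657583473 3826811619219771/114866575834730]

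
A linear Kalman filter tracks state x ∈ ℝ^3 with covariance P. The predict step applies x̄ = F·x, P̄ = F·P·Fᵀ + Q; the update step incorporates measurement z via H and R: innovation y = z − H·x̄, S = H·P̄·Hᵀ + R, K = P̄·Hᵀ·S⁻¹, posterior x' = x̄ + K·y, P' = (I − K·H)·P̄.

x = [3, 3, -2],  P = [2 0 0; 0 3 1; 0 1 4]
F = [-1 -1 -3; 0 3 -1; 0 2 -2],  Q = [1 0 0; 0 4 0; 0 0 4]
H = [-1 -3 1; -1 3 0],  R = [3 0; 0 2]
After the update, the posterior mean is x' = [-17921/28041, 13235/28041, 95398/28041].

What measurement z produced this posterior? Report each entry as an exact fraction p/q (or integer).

x̄ = F·x = [0, 11, 10]
P̄ = F·P·Fᵀ + Q = [48 -5 14; -5 29 18; 14 18 24]
S = H·P̄·Hᵀ + R = [170 -173; -173 341]
K = P̄·Hᵀ·S⁻¹ = [-17378/28041 -13997/28041; -5908/28041 4568/28041; -8084/28041 -812/28041]
x' − x̄ = [-17921/28041, -295216/28041, -185012/28041] = K·y
y = (KᵀK)⁻¹·Kᵀ·(x' − x̄) = [26, -31]
z = y + H·x̄ = [26, -31] + [-23, 33] = [3, 2]

z = [3, 2]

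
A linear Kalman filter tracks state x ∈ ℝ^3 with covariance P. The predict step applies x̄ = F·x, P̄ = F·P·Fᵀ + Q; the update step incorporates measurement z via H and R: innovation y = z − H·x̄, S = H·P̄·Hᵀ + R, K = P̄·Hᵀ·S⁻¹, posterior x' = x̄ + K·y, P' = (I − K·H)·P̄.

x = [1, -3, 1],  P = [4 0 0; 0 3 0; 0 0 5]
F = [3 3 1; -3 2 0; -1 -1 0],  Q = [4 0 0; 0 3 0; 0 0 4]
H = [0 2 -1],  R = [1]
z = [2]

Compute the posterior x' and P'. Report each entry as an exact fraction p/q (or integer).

x̄ = F·x = [-5, -9, 2]
P̄ = F·P·Fᵀ + Q = [72 -18 -21; -18 51 6; -21 6 11]
y = z − H·x̄ = [22]
S = H·P̄·Hᵀ + R = [192]
K = P̄·Hᵀ·S⁻¹ = [-5/64; 1/2; 1/192]
x' = x̄ + K·y = [-215/32, 2, 203/96]
P' = (I − K·H)·P̄ = [4533/64 -21/2 -1339/64; -21/2 3 11/2; -1339/64 11/2 2111/192]

x' = [-215/32, 2, 203/96]
P' = [4533/64 -21/2 -1339/64; -21/2 3 11/2; -1339/64 11/2 2111/192]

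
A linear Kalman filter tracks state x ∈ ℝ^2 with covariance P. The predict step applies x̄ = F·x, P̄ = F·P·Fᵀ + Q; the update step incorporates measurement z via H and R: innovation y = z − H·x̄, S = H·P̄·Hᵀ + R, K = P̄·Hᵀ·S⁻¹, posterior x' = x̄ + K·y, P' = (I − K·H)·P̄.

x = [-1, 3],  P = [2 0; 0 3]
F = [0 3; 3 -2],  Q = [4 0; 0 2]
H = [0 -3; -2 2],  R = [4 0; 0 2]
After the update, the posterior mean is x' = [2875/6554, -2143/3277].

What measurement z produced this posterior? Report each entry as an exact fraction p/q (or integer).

x̄ = F·x = [9, -9]
P̄ = F·P·Fᵀ + Q = [31 -18; -18 32]
S = H·P̄·Hᵀ + R = [292 -300; -300 398]
K = P̄·Hᵀ·S⁻¹ = [-1977/6554 -1552/3277; -1026/3277 50/3277]
x' − x̄ = [-56111/6554, 27350/3277] = K·y
y = (KᵀK)⁻¹·Kᵀ·(x' − x̄) = [-25, 34]
z = y + H·x̄ = [-25, 34] + [27, -36] = [2, -2]

z = [2, -2]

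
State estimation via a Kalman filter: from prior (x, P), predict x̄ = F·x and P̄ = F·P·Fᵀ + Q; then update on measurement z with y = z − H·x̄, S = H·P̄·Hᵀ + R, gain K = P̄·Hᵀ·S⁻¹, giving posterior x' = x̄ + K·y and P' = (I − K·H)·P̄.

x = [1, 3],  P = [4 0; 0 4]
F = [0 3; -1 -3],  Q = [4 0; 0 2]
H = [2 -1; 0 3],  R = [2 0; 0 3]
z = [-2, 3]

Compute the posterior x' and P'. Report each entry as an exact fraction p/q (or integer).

x' = [-115/217, 200/217]
P' = [346/651 29/217; 29/217 135/434]

x̄ = F·x = [9, -10]
P̄ = F·P·Fᵀ + Q = [40 -36; -36 42]
y = z − H·x̄ = [-30, 33]
S = H·P̄·Hᵀ + R = [348 -342; -342 381]
K = P̄·Hᵀ·S⁻¹ = [605/1302 29/217; -19/868 135/434]
x' = x̄ + K·y = [-115/217, 200/217]
P' = (I − K·H)·P̄ = [346/651 29/217; 29/217 135/434]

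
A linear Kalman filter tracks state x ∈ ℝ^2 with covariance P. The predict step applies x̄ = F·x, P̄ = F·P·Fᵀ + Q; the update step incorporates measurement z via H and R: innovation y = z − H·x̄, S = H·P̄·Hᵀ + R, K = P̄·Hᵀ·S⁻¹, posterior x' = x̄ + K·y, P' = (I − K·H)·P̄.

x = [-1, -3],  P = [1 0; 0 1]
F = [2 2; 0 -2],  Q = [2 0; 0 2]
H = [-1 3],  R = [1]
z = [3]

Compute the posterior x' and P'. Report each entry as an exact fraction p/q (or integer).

x̄ = F·x = [-8, 6]
P̄ = F·P·Fᵀ + Q = [10 -4; -4 6]
y = z − H·x̄ = [-23]
S = H·P̄·Hᵀ + R = [89]
K = P̄·Hᵀ·S⁻¹ = [-22/89; 22/89]
x' = x̄ + K·y = [-206/89, 28/89]
P' = (I − K·H)·P̄ = [406/89 128/89; 128/89 50/89]

x' = [-206/89, 28/89]
P' = [406/89 128/89; 128/89 50/89]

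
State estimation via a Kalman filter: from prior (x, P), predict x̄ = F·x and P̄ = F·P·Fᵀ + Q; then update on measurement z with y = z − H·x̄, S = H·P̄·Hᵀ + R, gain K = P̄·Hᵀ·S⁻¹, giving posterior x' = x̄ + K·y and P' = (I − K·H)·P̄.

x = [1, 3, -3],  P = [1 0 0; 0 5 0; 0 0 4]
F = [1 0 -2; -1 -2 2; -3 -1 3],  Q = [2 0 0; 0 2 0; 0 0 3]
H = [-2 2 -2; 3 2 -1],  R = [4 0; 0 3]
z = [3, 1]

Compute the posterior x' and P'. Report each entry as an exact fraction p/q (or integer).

x' = [1095/772, -39413/6948, -57181/6948]
P' = [597/386 -1895/386 -2299/386; -1895/386 64013/3474 77401/3474; -2299/386 77401/3474 95969/3474]

x̄ = F·x = [7, -13, -15]
P̄ = F·P·Fᵀ + Q = [19 -17 -27; -17 39 37; -27 37 53]
y = z − H·x̄ = [13, -9]
S = H·P̄·Hᵀ + R = [72 0; 0 193]
K = P̄·Hᵀ·S⁻¹ = [-1/4 50/193; 19/36 -10/193; 11/36 -60/193]
x' = x̄ + K·y = [1095/772, -39413/6948, -57181/6948]
P' = (I − K·H)·P̄ = [597/386 -1895/386 -2299/386; -1895/386 64013/3474 77401/3474; -2299/386 77401/3474 95969/3474]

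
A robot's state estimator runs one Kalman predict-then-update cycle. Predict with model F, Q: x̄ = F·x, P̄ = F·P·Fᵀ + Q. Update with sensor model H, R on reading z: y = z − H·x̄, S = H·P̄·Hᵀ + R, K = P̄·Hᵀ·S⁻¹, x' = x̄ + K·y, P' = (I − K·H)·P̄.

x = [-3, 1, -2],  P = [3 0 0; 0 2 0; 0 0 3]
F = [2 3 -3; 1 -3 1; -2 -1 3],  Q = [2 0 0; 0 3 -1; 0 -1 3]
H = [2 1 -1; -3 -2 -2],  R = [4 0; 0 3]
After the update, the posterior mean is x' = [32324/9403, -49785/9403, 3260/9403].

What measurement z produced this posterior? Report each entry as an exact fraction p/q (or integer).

z = [1, -1]

x̄ = F·x = [3, -8, -1]
P̄ = F·P·Fᵀ + Q = [59 -21 -45; -21 27 8; -45 8 44]
S = H·P̄·Hᵀ + R = [391 -128; -128 90]
K = P̄·Hᵀ·S⁻¹ = [3510/9403 581/18806; -1483/9403 -5681/18806; -3686/9403 -4007/18806]
x' − x̄ = [4115/9403, 25439/9403, 12663/9403] = K·y
y = (KᵀK)⁻¹·Kᵀ·(x' − x̄) = [2, -10]
z = y + H·x̄ = [2, -10] + [-1, 9] = [1, -1]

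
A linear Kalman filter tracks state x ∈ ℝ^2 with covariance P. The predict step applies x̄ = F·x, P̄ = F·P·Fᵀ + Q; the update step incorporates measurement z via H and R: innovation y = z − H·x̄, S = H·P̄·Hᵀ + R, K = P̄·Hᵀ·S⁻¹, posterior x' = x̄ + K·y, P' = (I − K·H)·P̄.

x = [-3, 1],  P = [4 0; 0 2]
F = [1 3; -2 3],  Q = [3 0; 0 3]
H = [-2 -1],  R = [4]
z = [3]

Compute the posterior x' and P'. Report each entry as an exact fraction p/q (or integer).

x̄ = F·x = [0, 9]
P̄ = F·P·Fᵀ + Q = [25 10; 10 37]
y = z − H·x̄ = [12]
S = H·P̄·Hᵀ + R = [181]
K = P̄·Hᵀ·S⁻¹ = [-60/181; -57/181]
x' = x̄ + K·y = [-720/181, 945/181]
P' = (I − K·H)·P̄ = [925/181 -1610/181; -1610/181 3448/181]

x' = [-720/181, 945/181]
P' = [925/181 -1610/181; -1610/181 3448/181]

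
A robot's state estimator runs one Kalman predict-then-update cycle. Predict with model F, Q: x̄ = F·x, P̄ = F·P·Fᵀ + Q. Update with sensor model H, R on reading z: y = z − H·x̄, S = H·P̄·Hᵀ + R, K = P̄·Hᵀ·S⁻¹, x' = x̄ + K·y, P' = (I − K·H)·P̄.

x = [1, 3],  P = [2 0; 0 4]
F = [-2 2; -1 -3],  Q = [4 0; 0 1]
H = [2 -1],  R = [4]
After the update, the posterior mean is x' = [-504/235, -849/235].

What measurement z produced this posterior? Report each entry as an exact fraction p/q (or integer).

z = [-1]

x̄ = F·x = [4, -10]
P̄ = F·P·Fᵀ + Q = [28 -20; -20 39]
S = H·P̄·Hᵀ + R = [235]
K = P̄·Hᵀ·S⁻¹ = [76/235; -79/235]
x' − x̄ = [-1444/235, 1501/235] = K·y
y = (KᵀK)⁻¹·Kᵀ·(x' − x̄) = [-19]
z = y + H·x̄ = [-19] + [18] = [-1]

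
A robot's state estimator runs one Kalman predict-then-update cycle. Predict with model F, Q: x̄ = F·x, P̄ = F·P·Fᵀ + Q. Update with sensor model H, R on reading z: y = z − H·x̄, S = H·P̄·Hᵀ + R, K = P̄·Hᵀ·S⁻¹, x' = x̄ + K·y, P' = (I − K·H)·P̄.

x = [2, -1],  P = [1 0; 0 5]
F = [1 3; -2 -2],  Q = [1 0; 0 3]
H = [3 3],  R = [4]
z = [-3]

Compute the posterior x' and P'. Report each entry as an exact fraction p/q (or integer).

x̄ = F·x = [-1, -2]
P̄ = F·P·Fᵀ + Q = [47 -32; -32 27]
y = z − H·x̄ = [6]
S = H·P̄·Hᵀ + R = [94]
K = P̄·Hᵀ·S⁻¹ = [45/94; -15/94]
x' = x̄ + K·y = [88/47, -139/47]
P' = (I − K·H)·P̄ = [2393/94 -2333/94; -2333/94 2313/94]

x' = [88/47, -139/47]
P' = [2393/94 -2333/94; -2333/94 2313/94]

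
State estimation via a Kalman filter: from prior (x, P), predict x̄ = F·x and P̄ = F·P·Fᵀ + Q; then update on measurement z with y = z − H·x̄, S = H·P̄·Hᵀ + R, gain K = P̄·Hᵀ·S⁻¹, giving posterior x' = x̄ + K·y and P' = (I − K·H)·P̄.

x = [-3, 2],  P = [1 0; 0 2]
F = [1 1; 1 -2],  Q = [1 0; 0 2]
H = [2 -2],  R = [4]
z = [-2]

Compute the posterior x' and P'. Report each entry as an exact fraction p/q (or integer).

x' = [-71/22, -28/11]
P' = [39/22 16/11; 16/11 23/11]

x̄ = F·x = [-1, -7]
P̄ = F·P·Fᵀ + Q = [4 -3; -3 11]
y = z − H·x̄ = [-14]
S = H·P̄·Hᵀ + R = [88]
K = P̄·Hᵀ·S⁻¹ = [7/44; -7/22]
x' = x̄ + K·y = [-71/22, -28/11]
P' = (I − K·H)·P̄ = [39/22 16/11; 16/11 23/11]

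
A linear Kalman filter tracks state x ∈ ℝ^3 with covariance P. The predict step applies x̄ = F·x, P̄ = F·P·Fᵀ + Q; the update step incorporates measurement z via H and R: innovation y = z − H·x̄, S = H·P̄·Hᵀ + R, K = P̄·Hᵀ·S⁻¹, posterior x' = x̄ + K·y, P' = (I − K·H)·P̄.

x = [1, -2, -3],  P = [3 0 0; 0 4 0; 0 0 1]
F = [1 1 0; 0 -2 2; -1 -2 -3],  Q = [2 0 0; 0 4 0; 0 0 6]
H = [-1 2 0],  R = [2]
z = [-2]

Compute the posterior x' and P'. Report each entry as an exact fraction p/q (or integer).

x' = [-164/139, -222/139, 1699/139]
P' = [626/139 288/139 -754/139; 288/139 200/139 -346/139; -754/139 -346/139 3765/139]

x̄ = F·x = [-1, -2, 12]
P̄ = F·P·Fᵀ + Q = [9 -8 -11; -8 24 10; -11 10 34]
y = z − H·x̄ = [1]
S = H·P̄·Hᵀ + R = [139]
K = P̄·Hᵀ·S⁻¹ = [-25/139; 56/139; 31/139]
x' = x̄ + K·y = [-164/139, -222/139, 1699/139]
P' = (I − K·H)·P̄ = [626/139 288/139 -754/139; 288/139 200/139 -346/139; -754/139 -346/139 3765/139]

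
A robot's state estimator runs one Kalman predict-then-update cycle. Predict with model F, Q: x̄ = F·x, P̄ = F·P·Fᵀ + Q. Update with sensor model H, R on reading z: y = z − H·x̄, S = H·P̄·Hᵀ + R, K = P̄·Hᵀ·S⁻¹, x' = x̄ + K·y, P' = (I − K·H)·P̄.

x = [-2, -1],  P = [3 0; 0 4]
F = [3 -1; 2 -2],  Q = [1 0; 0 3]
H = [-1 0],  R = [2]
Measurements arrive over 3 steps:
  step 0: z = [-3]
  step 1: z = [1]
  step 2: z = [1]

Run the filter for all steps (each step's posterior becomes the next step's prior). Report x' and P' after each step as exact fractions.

step 0: x̄ = F·x = [-5, -2]
step 0: P̄ = F·P·Fᵀ + Q = [32 26; 26 31]
step 0: y = z − H·x̄ = [-8]
step 0: S = H·P̄·Hᵀ + R = [34]
step 0: K = P̄·Hᵀ·S⁻¹ = [-16/17; -13/17]
step 0: x' = x̄ + K·y = [43/17, 70/17]
step 0: P' = (I − K·H)·P̄ = [32/17 26/17; 26/17 189/17]
step 1: x̄ = F·x = [59/17, -54/17]
step 1: P̄ = F·P·Fᵀ + Q = [338/17 362/17; 362/17 727/17]
step 1: y = z − H·x̄ = [76/17]
step 1: S = H·P̄·Hᵀ + R = [372/17]
step 1: K = P̄·Hᵀ·S⁻¹ = [-169/186; -181/186]
step 1: x' = x̄ + K·y = [-55/93, -700/93]
step 1: P' = (I − K·H)·P̄ = [169/93 181/93; 181/93 2050/93]
step 2: x̄ = F·x = [535/93, 430/31]
step 2: P̄ = F·P·Fᵀ + Q = [2578/93 1222/31; 1222/31 2569/31]
step 2: y = z − H·x̄ = [628/93]
step 2: S = H·P̄·Hᵀ + R = [2764/93]
step 2: K = P̄·Hᵀ·S⁻¹ = [-1289/1382; -1833/1382]
step 2: x' = x̄ + K·y = [-377/691, 3396/691]
step 2: P' = (I − K·H)·P̄ = [1289/691 1833/691; 1833/691 21136/691]

step 0: x' = [43/17, 70/17], P' = [32/17 26/17; 26/17 189/17]
step 1: x' = [-55/93, -700/93], P' = [169/93 181/93; 181/93 2050/93]
step 2: x' = [-377/691, 3396/691], P' = [1289/691 1833/691; 1833/691 21136/691]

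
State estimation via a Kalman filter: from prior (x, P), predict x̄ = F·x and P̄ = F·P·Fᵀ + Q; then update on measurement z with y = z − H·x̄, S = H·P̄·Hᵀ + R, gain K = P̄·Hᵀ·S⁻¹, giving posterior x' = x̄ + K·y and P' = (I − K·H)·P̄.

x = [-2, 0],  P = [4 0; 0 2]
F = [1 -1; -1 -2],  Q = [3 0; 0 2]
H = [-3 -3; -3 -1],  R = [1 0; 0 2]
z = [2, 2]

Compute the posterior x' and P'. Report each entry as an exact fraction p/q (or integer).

x' = [-4100/5047, 18/103]
P' = [2412/5047 -54/103; -54/103 70/103]

x̄ = F·x = [-2, 2]
P̄ = F·P·Fᵀ + Q = [9 0; 0 14]
y = z − H·x̄ = [2, -2]
S = H·P̄·Hᵀ + R = [208 123; 123 97]
K = P̄·Hᵀ·S⁻¹ = [702/5047 -2295/5047; -48/103 46/103]
x' = x̄ + K·y = [-4100/5047, 18/103]
P' = (I − K·H)·P̄ = [2412/5047 -54/103; -54/103 70/103]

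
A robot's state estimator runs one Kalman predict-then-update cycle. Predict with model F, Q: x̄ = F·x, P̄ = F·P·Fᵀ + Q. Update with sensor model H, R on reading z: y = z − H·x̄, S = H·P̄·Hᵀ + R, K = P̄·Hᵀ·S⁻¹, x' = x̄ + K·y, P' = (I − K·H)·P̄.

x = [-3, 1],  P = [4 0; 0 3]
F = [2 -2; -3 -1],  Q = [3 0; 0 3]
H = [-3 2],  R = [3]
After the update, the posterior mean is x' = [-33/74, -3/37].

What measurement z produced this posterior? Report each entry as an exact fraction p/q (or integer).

z = [1]

x̄ = F·x = [-8, 8]
P̄ = F·P·Fᵀ + Q = [31 -18; -18 42]
S = H·P̄·Hᵀ + R = [666]
K = P̄·Hᵀ·S⁻¹ = [-43/222; 23/111]
x' − x̄ = [559/74, -299/37] = K·y
y = (KᵀK)⁻¹·Kᵀ·(x' − x̄) = [-39]
z = y + H·x̄ = [-39] + [40] = [1]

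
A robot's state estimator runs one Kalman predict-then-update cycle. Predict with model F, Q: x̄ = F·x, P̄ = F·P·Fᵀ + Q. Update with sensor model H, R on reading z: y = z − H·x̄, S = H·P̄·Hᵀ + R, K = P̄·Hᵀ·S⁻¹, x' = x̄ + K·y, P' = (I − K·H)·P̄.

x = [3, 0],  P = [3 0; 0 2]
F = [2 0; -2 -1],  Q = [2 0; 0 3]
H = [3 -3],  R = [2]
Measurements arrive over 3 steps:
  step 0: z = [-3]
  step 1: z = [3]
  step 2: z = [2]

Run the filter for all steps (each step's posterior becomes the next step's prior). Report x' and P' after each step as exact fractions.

step 0: x' = [-60/497, 411/497], P' = [874/497 822/497; 822/497 880/497]
step 1: x' = [4620/216319, -211047/216319], P' = [274930/216319 255670/216319; 255670/216319 284260/216319]
step 2: x' = [47065854/70723493, 590418/70723493], P' = [89885862/70723493 83599026/70723493; 83599026/70723493 92932380/70723493]

step 0: x̄ = F·x = [6, -6]
step 0: P̄ = F·P·Fᵀ + Q = [14 -12; -12 17]
step 0: y = z − H·x̄ = [-39]
step 0: S = H·P̄·Hᵀ + R = [497]
step 0: K = P̄·Hᵀ·S⁻¹ = [78/497; -87/497]
step 0: x' = x̄ + K·y = [-60/497, 411/497]
step 0: P' = (I − K·H)·P̄ = [874/497 822/497; 822/497 880/497]
step 1: x̄ = F·x = [-120/497, -291/497]
step 1: P̄ = F·P·Fᵀ + Q = [4490/497 -5140/497; -5140/497 9155/497]
step 1: y = z − H·x̄ = [978/497]
step 1: S = H·P̄·Hᵀ + R = [216319/497]
step 1: K = P̄·Hᵀ·S⁻¹ = [28890/216319; -42885/216319]
step 1: x' = x̄ + K·y = [4620/216319, -211047/216319]
step 1: P' = (I − K·H)·P̄ = [274930/216319 255670/216319; 255670/216319 284260/216319]
step 2: x̄ = F·x = [9240/216319, 201807/216319]
step 2: P̄ = F·P·Fᵀ + Q = [1532358/216319 -1611060/216319; -1611060/216319 3055617/216319]
step 2: y = z − H·x̄ = [1010339/216319]
step 2: S = H·P̄·Hᵀ + R = [70723493/216319]
step 2: K = P̄·Hᵀ·S⁻¹ = [9430254/70723493; -14000031/70723493]
step 2: x' = x̄ + K·y = [47065854/70723493, 590418/70723493]
step 2: P' = (I − K·H)·P̄ = [89885862/70723493 83599026/70723493; 83599026/70723493 92932380/70723493]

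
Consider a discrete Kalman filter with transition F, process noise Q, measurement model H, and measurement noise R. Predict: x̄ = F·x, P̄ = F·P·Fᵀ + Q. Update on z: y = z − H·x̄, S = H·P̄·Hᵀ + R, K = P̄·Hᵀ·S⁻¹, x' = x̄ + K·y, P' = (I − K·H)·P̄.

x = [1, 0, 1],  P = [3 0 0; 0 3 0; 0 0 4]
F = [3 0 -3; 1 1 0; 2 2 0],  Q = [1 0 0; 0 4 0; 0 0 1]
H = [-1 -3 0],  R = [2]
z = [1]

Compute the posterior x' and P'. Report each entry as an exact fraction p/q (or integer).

x' = [-26/15, 9/35, 34/35]
P' = [737/30 -79/10 -27/5; -79/10 193/70 69/35; -27/5 69/35 389/35]

x̄ = F·x = [0, 1, 2]
P̄ = F·P·Fᵀ + Q = [64 9 18; 9 10 12; 18 12 25]
y = z − H·x̄ = [4]
S = H·P̄·Hᵀ + R = [210]
K = P̄·Hᵀ·S⁻¹ = [-13/30; -13/70; -9/35]
x' = x̄ + K·y = [-26/15, 9/35, 34/35]
P' = (I − K·H)·P̄ = [737/30 -79/10 -27/5; -79/10 193/70 69/35; -27/5 69/35 389/35]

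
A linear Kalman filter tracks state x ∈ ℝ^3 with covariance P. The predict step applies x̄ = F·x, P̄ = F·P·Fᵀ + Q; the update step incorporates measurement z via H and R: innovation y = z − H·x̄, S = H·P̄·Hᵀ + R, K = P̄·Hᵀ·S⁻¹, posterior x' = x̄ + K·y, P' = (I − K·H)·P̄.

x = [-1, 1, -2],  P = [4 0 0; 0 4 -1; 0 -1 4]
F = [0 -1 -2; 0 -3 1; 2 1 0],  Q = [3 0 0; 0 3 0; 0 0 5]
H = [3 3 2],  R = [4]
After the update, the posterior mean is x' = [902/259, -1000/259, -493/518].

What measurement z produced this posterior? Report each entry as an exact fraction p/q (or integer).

z = [-3]

x̄ = F·x = [3, -5, -1]
P̄ = F·P·Fᵀ + Q = [19 -1 -2; -1 49 -13; -2 -13 25]
S = H·P̄·Hᵀ + R = [518]
K = P̄·Hᵀ·S⁻¹ = [25/259; 59/259; 5/518]
x' − x̄ = [125/259, 295/259, 25/518] = K·y
y = (KᵀK)⁻¹·Kᵀ·(x' − x̄) = [5]
z = y + H·x̄ = [5] + [-8] = [-3]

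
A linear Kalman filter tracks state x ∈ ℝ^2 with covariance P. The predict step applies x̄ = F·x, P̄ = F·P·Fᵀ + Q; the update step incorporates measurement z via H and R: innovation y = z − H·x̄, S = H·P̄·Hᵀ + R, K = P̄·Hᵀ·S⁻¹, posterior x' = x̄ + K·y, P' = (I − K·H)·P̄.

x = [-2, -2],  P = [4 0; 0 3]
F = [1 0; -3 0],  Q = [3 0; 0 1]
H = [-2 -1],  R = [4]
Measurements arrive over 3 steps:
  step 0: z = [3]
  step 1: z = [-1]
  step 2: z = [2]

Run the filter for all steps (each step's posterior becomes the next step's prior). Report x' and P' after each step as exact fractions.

step 0: x̄ = F·x = [-2, 6]
step 0: P̄ = F·P·Fᵀ + Q = [7 -12; -12 37]
step 0: y = z − H·x̄ = [5]
step 0: S = H·P̄·Hᵀ + R = [21]
step 0: K = P̄·Hᵀ·S⁻¹ = [-2/21; -13/21]
step 0: x' = x̄ + K·y = [-52/21, 61/21]
step 0: P' = (I − K·H)·P̄ = [143/21 -278/21; -278/21 608/21]
step 1: x̄ = F·x = [-52/21, 52/7]
step 1: P̄ = F·P·Fᵀ + Q = [206/21 -143/7; -143/7 436/7]
step 1: y = z − H·x̄ = [31/21]
step 1: S = H·P̄·Hᵀ + R = [500/21]
step 1: K = P̄·Hᵀ·S⁻¹ = [17/500; -9/10]
step 1: x' = x̄ + K·y = [-1213/500, 61/10]
step 1: P' = (I − K·H)·P̄ = [4891/500 -197/10; -197/10 43]
step 2: x̄ = F·x = [-1213/500, 3639/500]
step 2: P̄ = F·P·Fᵀ + Q = [6391/500 -14673/500; -14673/500 44519/500]
step 2: y = z − H·x̄ = [2213/500]
step 2: S = H·P̄·Hᵀ + R = [13391/500]
step 2: K = P̄·Hᵀ·S⁻¹ = [1891/13391; -15173/13391]
step 2: x' = x̄ + K·y = [-24117/13391, 30304/13391]
step 2: P' = (I − K·H)·P̄ = [164012/13391 -335588/13391; -335588/13391 731868/13391]

step 0: x' = [-52/21, 61/21], P' = [143/21 -278/21; -278/21 608/21]
step 1: x' = [-1213/500, 61/10], P' = [4891/500 -197/10; -197/10 43]
step 2: x' = [-24117/13391, 30304/13391], P' = [164012/13391 -335588/13391; -335588/13391 731868/13391]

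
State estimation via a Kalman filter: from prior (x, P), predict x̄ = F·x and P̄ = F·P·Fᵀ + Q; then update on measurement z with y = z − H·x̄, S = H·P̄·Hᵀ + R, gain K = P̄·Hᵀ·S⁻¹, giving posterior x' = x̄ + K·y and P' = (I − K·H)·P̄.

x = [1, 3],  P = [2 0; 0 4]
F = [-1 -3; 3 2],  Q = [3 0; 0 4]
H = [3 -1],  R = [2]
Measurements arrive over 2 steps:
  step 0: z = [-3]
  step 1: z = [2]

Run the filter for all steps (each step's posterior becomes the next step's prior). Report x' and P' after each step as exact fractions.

step 0: x̄ = F·x = [-10, 9]
step 0: P̄ = F·P·Fᵀ + Q = [41 -30; -30 38]
step 0: y = z − H·x̄ = [36]
step 0: S = H·P̄·Hᵀ + R = [589]
step 0: K = P̄·Hᵀ·S⁻¹ = [153/589; -128/589]
step 0: x' = x̄ + K·y = [-382/589, 693/589]
step 0: P' = (I − K·H)·P̄ = [740/589 1914/589; 1914/589 5998/589]
step 1: x̄ = F·x = [-1697/589, 240/589]
step 1: P̄ = F·P·Fᵀ + Q = [67973/589 -59262/589; -59262/589 55976/589]
step 1: y = z − H·x̄ = [6509/589]
step 1: S = H·P̄·Hᵀ + R = [1024483/589]
step 1: K = P̄·Hᵀ·S⁻¹ = [263181/1024483; -233762/1024483]
step 1: x' = x̄ + K·y = [-43298/1024483, -2165842/1024483]
step 1: P' = (I − K·H)·P̄ = [633182/1024483 1373184/1024483; 1373184/1024483 4587076/1024483]

step 0: x' = [-382/589, 693/589], P' = [740/589 1914/589; 1914/589 5998/589]
step 1: x' = [-43298/1024483, -2165842/1024483], P' = [633182/1024483 1373184/1024483; 1373184/1024483 4587076/1024483]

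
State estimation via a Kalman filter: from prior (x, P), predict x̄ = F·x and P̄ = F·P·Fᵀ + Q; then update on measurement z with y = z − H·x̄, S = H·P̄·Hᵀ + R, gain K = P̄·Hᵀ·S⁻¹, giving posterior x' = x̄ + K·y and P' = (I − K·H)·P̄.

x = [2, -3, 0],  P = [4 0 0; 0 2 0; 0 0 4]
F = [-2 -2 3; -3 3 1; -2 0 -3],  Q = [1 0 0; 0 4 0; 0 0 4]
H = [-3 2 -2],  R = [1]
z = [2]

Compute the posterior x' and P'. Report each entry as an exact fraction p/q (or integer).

x' = [-1027/199, -2565/199, -1216/199]
P' = [15253/398 6106/199 -5310/199; 6106/199 11946/199 2780/199; -5310/199 2780/199 10752/199]

x̄ = F·x = [2, -15, -4]
P̄ = F·P·Fᵀ + Q = [61 24 -20; 24 62 12; -20 12 56]
y = z − H·x̄ = [30]
S = H·P̄·Hᵀ + R = [398]
K = P̄·Hᵀ·S⁻¹ = [-95/398; 14/199; -14/199]
x' = x̄ + K·y = [-1027/199, -2565/199, -1216/199]
P' = (I − K·H)·P̄ = [15253/398 6106/199 -5310/199; 6106/199 11946/199 2780/199; -5310/199 2780/199 10752/199]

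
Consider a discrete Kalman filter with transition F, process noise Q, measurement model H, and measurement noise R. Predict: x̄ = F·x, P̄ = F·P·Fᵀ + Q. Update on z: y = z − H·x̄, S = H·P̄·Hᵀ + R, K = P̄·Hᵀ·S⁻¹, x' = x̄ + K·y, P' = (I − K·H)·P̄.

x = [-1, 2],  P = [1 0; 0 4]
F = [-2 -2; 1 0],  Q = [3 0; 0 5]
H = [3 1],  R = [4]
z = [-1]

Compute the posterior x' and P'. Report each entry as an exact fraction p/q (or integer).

x̄ = F·x = [-2, -1]
P̄ = F·P·Fᵀ + Q = [23 -2; -2 6]
y = z − H·x̄ = [6]
S = H·P̄·Hᵀ + R = [205]
K = P̄·Hᵀ·S⁻¹ = [67/205; 0]
x' = x̄ + K·y = [-8/205, -1]
P' = (I − K·H)·P̄ = [226/205 -2; -2 6]

x' = [-8/205, -1]
P' = [226/205 -2; -2 6]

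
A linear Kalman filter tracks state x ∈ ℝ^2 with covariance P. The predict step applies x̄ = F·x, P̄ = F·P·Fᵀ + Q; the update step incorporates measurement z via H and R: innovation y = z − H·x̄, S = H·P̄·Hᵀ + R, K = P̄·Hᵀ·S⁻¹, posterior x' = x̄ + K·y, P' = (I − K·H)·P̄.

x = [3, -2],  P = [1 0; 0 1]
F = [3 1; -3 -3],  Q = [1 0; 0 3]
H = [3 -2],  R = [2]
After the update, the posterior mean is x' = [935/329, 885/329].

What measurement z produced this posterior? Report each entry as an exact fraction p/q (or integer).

z = [3]

x̄ = F·x = [7, -3]
P̄ = F·P·Fᵀ + Q = [11 -12; -12 21]
S = H·P̄·Hᵀ + R = [329]
K = P̄·Hᵀ·S⁻¹ = [57/329; -78/329]
x' − x̄ = [-1368/329, 1872/329] = K·y
y = (KᵀK)⁻¹·Kᵀ·(x' − x̄) = [-24]
z = y + H·x̄ = [-24] + [27] = [3]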